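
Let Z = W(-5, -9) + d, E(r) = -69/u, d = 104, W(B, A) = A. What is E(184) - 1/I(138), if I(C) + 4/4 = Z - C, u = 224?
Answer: -703/2464 ≈ -0.28531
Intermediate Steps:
E(r) = -69/224
Z = 95 (Z = -9 + 104 = 95)
I(C) = 94 - C (I(C) = -1 + (95 - C) = 94 - C)
E(184) - 1/I(138) = -69/224 - 1/(94 - 1*138) = -69/224 - 1/(94 - 138) = -69/224 - 1/(-44) = -69/224 - 1*(-1/44) = -69/224 + 1/44 = -703/2464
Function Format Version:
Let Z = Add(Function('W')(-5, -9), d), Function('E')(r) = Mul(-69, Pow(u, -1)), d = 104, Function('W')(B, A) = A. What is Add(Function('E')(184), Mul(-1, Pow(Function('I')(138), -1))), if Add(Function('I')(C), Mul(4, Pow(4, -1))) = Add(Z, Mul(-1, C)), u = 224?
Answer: Rational(-703, 2464) ≈ -0.28531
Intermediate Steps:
Function('E')(r) = Rational(-69, 224) (Function('E')(r) = Mul(-69, Pow(224, -1)) = Mul(-69, Rational(1, 224)) = Rational(-69, 224))
Z = 95 (Z = Add(-9, 104) = 95)
Function('I')(C) = Add(94, Mul(-1, C)) (Function('I')(C) = Add(-1, Add(95, Mul(-1, C))) = Add(94, Mul(-1, C)))
Add(Function('E')(184), Mul(-1, Pow(Function('I')(138), -1))) = Add(Rational(-69, 224), Mul(-1, Pow(Add(94, Mul(-1, 138)), -1))) = Add(Rational(-69, 224), Mul(-1, Pow(Add(94, -138), -1))) = Add(Rational(-69, 224), Mul(-1, Pow(-44, -1))) = Add(Rational(-69, 224), Mul(-1, Rational(-1, 44))) = Add(Rational(-69, 224), Rational(1, 44)) = Rational(-703, 2464)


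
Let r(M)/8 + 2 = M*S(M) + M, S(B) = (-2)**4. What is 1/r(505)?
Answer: 1/68664 ≈ 1.4564e-5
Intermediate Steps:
S(B) = 16
r(M) = -16 + 136*M (r(M) = -16 + 8*(M*16 + M) = -16 + 8*(16*M + M) = -16 + 8*(17*M) = -16 + 136*M)
1/r(505) = 1/(-16 + 136*505) = 1/(-16 + 68680) = 1/68664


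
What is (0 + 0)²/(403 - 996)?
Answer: 0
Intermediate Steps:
(0 + 0)²/(403 - 996) = 0²/(-593) = -1/593*0 = 0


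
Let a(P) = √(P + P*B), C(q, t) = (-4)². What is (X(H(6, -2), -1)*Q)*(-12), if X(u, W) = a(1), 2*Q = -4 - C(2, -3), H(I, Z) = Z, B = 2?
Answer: 120*√3 ≈ 207.85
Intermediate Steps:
C(q, t) = 16
a(P) = √3*√P (a(P) = √(P + P*2) = √(P + 2*P) = √(3*P) = √3*√P)
Q = -10 (Q = (-4 - 1*16)/2 = (-4 - 16)/2 = (½)*(-20) = -10)
X(u, W) = √3 (X(u, W) = √3*√1 = √3*1 = √3)
(X(H(6, -2), -1)*Q)*(-12) = (√3*(-10))*(-12) = -10*√3*(-12) = 120*√3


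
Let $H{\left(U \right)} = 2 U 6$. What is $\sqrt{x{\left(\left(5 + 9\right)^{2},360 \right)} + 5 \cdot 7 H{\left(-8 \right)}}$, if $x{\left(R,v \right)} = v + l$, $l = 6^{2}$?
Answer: $2 i \sqrt{741} \approx 54.443 i$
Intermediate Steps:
$H{\left(U \right)} = 12 U$
$l = 36$
$x{\left(R,v \right)} = 36 + v$ ($x{\left(R,v \right)} = v + 36 = 36 + v$)
$\sqrt{x{\left(\left(5 + 9\right)^{2},360 \right)} + 5 \cdot 7 H{\left(-8 \right)}} = \sqrt{\left(36 + 360\right) + 5 \cdot 7 \cdot 12 \left(-8\right)} = \sqrt{396 + 35 \left(-96\right)} = \sqrt{396 - 3360} = \sqrt{-2964} = 2 i \sqrt{741}$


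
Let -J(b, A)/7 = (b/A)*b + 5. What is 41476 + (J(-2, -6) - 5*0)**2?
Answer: 381565/9 ≈ 42396.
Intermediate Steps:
J(b, A) = -35 - 7*b**2/A (J(b, A) = -7*((b/A)*b + 5) = -7*(b**2/A + 5) = -7*(5 + b**2/A) = -35 - 7*b**2/A)
41476 + (J(-2, -6) - 5*0)**2 = 41476 + ((-35 - 7*(-2)**2/(-6)) - 5*0)**2 = 41476 + ((-35 - 7*(-1/6)*4) + 0)**2 = 41476 + ((-35 + 14/3) + 0)**2 = 41476 + (-91/3 + 0)**2 = 41476 + (-91/3)**2 = 41476 + 8281/9 = 381565/9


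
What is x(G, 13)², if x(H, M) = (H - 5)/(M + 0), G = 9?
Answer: 16/169 ≈ 0.094675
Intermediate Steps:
x(H, M) = (-5 + H)/M
x(G, 13)² = ((-5 + 9)/13)² = ((1/13)*4)² = (4/13)² = 16/169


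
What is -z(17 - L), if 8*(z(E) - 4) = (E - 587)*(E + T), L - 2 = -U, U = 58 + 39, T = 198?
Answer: 73609/4 ≈ 18402.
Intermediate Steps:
U = 97
L = -95 (L = 2 - 1*97 = 2 - 97 = -95)
z(E) = 4 + (-587 + E)*(198 + E)/8 (z(E) = 4 + ((E - 587)*(E + 198))/8 = 4 + ((-587 + E)*(198 + E))/8 = 4 + (-587 + E)*(198 + E)/8)
-z(17 - L) = -(-58097/4 - 389*(17 - 1*(-95))/8 + (17 - 1*(-95))**2/8) = -(-58097/4 - 389*(17 + 95)/8 + (17 + 95)**2/8) = -(-58097/4 - 389/8*112 + (1/8)*112**2) = -(-58097/4 - 5446 + (1/8)*12544) = -(-58097/4 - 5446 + 1568) = -1*(-73609/4) = 73609/4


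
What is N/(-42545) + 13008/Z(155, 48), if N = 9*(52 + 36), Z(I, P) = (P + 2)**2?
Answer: 27572268/5318125 ≈ 5.1846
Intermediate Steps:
Z(I, P) = (2 + P)**2
N = 792 (N = 9*88 = 792)
N/(-42545) + 13008/Z(155, 48) = 792/(-42545) + 13008/((2 + 48)**2) = 792*(-1/42545) + 13008/(50**2) = -792/42545 + 13008/2500 = -792/42545 + 13008*(1/2500) = -792/42545 + 3252/625 = 27572268/5318125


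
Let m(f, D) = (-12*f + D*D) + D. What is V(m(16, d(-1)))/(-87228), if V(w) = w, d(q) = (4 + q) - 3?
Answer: 16/7269 ≈ 0.0022011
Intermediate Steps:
d(q) = 1 + q
m(f, D) = D + D**2 - 12*f (m(f, D) = (-12*f + D**2) + D = (D**2 - 12*f) + D = D + D**2 - 12*f)
V(m(16, d(-1)))/(-87228) = ((1 - 1) + (1 - 1)**2 - 12*16)/(-87228) = (0 + 0**2 - 192)*(-1/87228) = (0 + 0 - 192)*(-1/87228) = -192*(-1/87228) = 16/7269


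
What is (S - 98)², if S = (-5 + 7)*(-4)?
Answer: 11236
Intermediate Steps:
S = -8 (S = 2*(-4) = -8)
(S - 98)² = (-8 - 98)² = (-106)² = 11236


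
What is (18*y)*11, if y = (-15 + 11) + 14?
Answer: 1980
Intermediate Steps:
y = 10 (y = -4 + 14 = 10)
(18*y)*11 = (18*10)*11 = 180*11 = 1980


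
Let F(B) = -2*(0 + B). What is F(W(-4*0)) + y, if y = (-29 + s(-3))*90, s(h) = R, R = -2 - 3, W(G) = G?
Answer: -3060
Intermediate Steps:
F(B) = -2*B
R = -5
s(h) = -5
y = -3060 (y = (-29 - 5)*90 = -34*90 = -3060)
F(W(-4*0)) + y = -(-8)*0 - 3060 = -2*0 - 3060 = 0 - 3060 = -3060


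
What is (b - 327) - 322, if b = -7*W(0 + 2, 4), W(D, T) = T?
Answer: -677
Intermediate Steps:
b = -28 (b = -7*4 = -28)
(b - 327) - 322 = (-28 - 327) - 322 = -355 - 322 = -677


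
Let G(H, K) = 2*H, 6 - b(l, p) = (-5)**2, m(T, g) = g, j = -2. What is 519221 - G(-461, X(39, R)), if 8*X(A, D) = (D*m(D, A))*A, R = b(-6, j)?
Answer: 520143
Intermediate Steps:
b(l, p) = -19 (b(l, p) = 6 - 1*(-5)**2 = 6 - 1*25 = 6 - 25 = -19)
R = -19
X(A, D) = D*A**2/8 (X(A, D) = ((D*A)*A)/8 = ((A*D)*A)/8 = (D*A**2)/8 = D*A**2/8)
519221 - G(-461, X(39, R)) = 519221 - 2*(-461) = 519221 - 1*(-922) = 519221 + 922 = 520143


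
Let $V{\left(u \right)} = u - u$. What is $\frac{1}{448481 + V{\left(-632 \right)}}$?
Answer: $\frac{1}{448481} \approx 2.2297 \cdot 10^{-6}$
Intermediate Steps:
$V{\left(u \right)} = 0$
$\frac{1}{448481 + V{\left(-632 \right)}} = \frac{1}{448481 + 0} = \frac{1}{448481}$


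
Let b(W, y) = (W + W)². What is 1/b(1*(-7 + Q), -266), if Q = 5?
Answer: 1/16 ≈ 0.062500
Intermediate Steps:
b(W, y) = 4*W² (b(W, y) = (2*W)² = 4*W²)
1/b(1*(-7 + Q), -266) = 1/(4*(1*(-7 + 5))²) = 1/(4*(1*(-2))²) = 1/(4*(-2)²) = 1/(4*4) = 1/16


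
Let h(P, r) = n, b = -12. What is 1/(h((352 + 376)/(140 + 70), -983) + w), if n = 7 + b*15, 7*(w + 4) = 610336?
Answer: 7/609097 ≈ 1.1492e-5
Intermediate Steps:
w = 610308/7 (w = -4 + (⅐)*610336 = -4 + 610336/7 = 610308/7 ≈ 87187.)
n = -173 (n = 7 - 12*15 = 7 - 180 = -173)
h(P, r) = -173
1/(h((352 + 376)/(140 + 70), -983) + w) = 1/(-173 + 610308/7) = 1/(609097/7) = 7/609097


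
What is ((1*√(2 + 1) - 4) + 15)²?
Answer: (11 + √3)² ≈ 162.10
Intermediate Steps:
((1*√(2 + 1) - 4) + 15)² = ((1*√3 - 4) + 15)² = ((√3 - 4) + 15)² = ((-4 + √3) + 15)² = (11 + √3)²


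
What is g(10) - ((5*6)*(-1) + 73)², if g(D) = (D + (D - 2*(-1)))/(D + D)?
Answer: -18479/10 ≈ -1847.9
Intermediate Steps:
g(D) = (2 + 2*D)/(2*D) (g(D) = (D + (D + 2))/((2*D)) = (D + (2 + D))*(1/(2*D)) = (2 + 2*D)*(1/(2*D)) = (2 + 2*D)/(2*D))
g(10) - ((5*6)*(-1) + 73)² = (1 + 10)/10 - ((5*6)*(-1) + 73)² = (⅒)*11 - (30*(-1) + 73)² = 11/10 - (-30 + 73)² = 11/10 - 1*43² = 11/10 - 1*1849 = 11/10 - 1849 = -18479/10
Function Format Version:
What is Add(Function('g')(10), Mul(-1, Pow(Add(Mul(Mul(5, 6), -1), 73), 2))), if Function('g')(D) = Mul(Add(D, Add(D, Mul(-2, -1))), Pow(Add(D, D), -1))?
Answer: Rational(-18479, 10) ≈ -1847.9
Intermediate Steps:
Function('g')(D) = Mul(Rational(1, 2), Pow(D, -1), Add(2, Mul(2, D))) (Function('g')(D) = Mul(Add(D, Add(D, 2)), Pow(Mul(2, D), -1)) = Mul(Add(D, Add(2, D)), Mul(Rational(1, 2), Pow(D, -1))) = Mul(Add(2, Mul(2, D)), Mul(Rational(1, 2), Pow(D, -1))) = Mul(Rational(1, 2), Pow(D, -1), Add(2, Mul(2, D))))
Add(Function('g')(10), Mul(-1, Pow(Add(Mul(Mul(5, 6), -1), 73), 2))) = Add(Mul(Pow(10, -1), Add(1, 10)), Mul(-1, Pow(Add(Mul(Mul(5, 6), -1), 73), 2))) = Add(Mul(Rational(1, 10), 11), Mul(-1, Pow(Add(Mul(30, -1), 73), 2))) = Add(Rational(11, 10), Mul(-1, Pow(Add(-30, 73), 2))) = Add(Rational(11, 10), Mul(-1, Pow(43, 2))) = Add(Rational(11, 10), Mul(-1, 1849)) = Add(Rational(11, 10), -1849) = Rational(-18479, 10)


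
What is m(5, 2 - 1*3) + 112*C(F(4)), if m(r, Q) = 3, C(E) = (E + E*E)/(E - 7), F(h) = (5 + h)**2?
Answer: 372063/37 ≈ 10056.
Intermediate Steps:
C(E) = (E + E**2)/(-7 + E)
m(5, 2 - 1*3) + 112*C(F(4)) = 3 + 112*((5 + 4)**2*(1 + (5 + 4)**2)/(-7 + (5 + 4)**2)) = 3 + 112*(9**2*(1 + 9**2)/(-7 + 9**2)) = 3 + 112*(81*(1 + 81)/(-7 + 81)) = 3 + 112*(81*82/74) = 3 + 112*(81*(1/74)*82) = 3 + 112*(3321/37) = 3 + 371952/37 = 372063/37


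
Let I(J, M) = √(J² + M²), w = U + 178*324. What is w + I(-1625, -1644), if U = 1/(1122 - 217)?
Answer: 52193161/905 + √5343361 ≈ 59984.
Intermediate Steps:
U = 1/905 ≈ 0.0011050
w = 52193161/905 (w = 1/905 + 178*324 = 1/905 + 57672 = 52193161/905 ≈ 57672.)
w + I(-1625, -1644) = 52193161/905 + √((-1625)² + (-1644)²) = 52193161/905 + √(2640625 + 2702736) = 52193161/905 + √5343361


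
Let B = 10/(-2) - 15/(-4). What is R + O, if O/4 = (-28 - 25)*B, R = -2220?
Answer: -1955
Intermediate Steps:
B = -5/4 (B = 10*(-½) - 15*(-¼) = -5 + 15/4 = -5/4 ≈ -1.2500)
O = 265 (O = 4*((-28 - 25)*(-5/4)) = 4*(-53*(-5/4)) = 4*(265/4) = 265)
R + O = -2220 + 265 = -1955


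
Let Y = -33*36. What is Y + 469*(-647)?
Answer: -304631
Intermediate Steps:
Y = -1188
Y + 469*(-647) = -1188 + 469*(-647) = -1188 - 303443 = -304631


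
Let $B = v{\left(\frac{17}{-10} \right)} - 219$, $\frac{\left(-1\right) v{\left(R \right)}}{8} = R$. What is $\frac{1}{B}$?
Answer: $- \frac{5}{1027} \approx -0.0048686$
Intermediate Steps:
$v{\left(R \right)} = - 8 R$
$B = - \frac{1027}{5}$ ($B = - 8 \frac{17}{-10} - 219 = - 8 \cdot 17 \left(- \frac{1}{10}\right) - 219 = \left(-8\right) \left(- \frac{17}{10}\right) - 219 = \frac{68}{5} - 219 = - \frac{1027}{5} \approx -205.4$)
$\frac{1}{B} = \frac{1}{- \frac{1027}{5}} = - \frac{5}{1027}$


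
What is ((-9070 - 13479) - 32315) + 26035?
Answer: -28829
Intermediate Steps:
((-9070 - 13479) - 32315) + 26035 = (-22549 - 32315) + 26035 = -54864 + 26035 = -28829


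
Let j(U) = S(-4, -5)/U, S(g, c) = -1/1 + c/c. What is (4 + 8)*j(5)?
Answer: 0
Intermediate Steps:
S(g, c) = 0 (S(g, c) = -1*1 + 1 = -1 + 1 = 0)
j(U) = 0 (j(U) = 0/U = 0)
(4 + 8)*j(5) = (4 + 8)*0 = 12*0 = 0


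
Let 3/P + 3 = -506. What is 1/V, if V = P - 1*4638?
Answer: -509/2360745 ≈ -0.00021561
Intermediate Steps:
P = -3/509 (P = 3/(-3 - 506) = 3/(-509) = 3*(-1/509) = -3/509 ≈ -0.0058939)
V = -2360745/509 (V = -3/509 - 1*4638 = -3/509 - 4638 = -2360745/509 ≈ -4638.0)
1/V = 1/(-2360745/509) = -509/2360745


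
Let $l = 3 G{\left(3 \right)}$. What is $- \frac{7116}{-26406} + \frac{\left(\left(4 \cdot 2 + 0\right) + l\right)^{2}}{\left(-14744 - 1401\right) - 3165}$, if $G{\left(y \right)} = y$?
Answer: $\frac{21629771}{84983310} \approx 0.25452$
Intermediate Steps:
$l = 9$ ($l = 3 \cdot 3 = 9$)
$- \frac{7116}{-26406} + \frac{\left(\left(4 \cdot 2 + 0\right) + l\right)^{2}}{\left(-14744 - 1401\right) - 3165} = - \frac{7116}{-26406} + \frac{\left(\left(4 \cdot 2 + 0\right) + 9\right)^{2}}{\left(-14744 - 1401\right) - 3165} = \left(-7116\right) \left(- \frac{1}{26406}\right) + \frac{\left(\left(8 + 0\right) + 9\right)^{2}}{-16145 - 3165} = \frac{1186}{4401} + \frac{\left(8 + 9\right)^{2}}{-19310} = \frac{1186}{4401} + 17^{2} \left(- \frac{1}{19310}\right) = \frac{1186}{4401} + 289 \left(- \frac{1}{19310}\right) = \frac{1186}{4401} - \frac{289}{19310} = \frac{21629771}{84983310}$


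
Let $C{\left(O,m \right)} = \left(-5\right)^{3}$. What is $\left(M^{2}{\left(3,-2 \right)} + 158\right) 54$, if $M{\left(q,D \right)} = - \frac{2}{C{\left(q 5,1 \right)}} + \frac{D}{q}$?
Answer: $\frac{133669716}{15625} \approx 8554.9$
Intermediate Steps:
$C{\left(O,m \right)} = -125$
$M{\left(q,D \right)} = \frac{2}{125} + \frac{D}{q}$ ($M{\left(q,D \right)} = - \frac{2}{-125} + \frac{D}{q} = \left(-2\right) \left(- \frac{1}{125}\right) + \frac{D}{q} = \frac{2}{125} + \frac{D}{q}$)
$\left(M^{2}{\left(3,-2 \right)} + 158\right) 54 = \left(\left(\frac{2}{125} - \frac{2}{3}\right)^{2} + 158\right) 54 = \left(\left(- \frac{244}{375}\right)^{2} + 158\right) 54 = \left(\frac{59536}{140625} + 158\right) 54 = \frac{22278286}{140625} \cdot 54 = \frac{133669716}{15625}$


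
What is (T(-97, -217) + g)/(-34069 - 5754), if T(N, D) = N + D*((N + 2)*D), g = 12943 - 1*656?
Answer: 4461265/39823 ≈ 112.03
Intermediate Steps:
g = 12287 (g = 12943 - 656 = 12287)
T(N, D) = N + D**2*(2 + N) (T(N, D) = N + D*((2 + N)*D) = N + D*(D*(2 + N)) = N + D**2*(2 + N))
(T(-97, -217) + g)/(-34069 - 5754) = ((-97 + 2*(-217)**2 - 97*(-217)**2) + 12287)/(-34069 - 5754) = ((-97 + 2*47089 - 97*47089) + 12287)/(-39823) = ((-97 + 94178 - 4567633) + 12287)*(-1/39823) = (-4473552 + 12287)*(-1/39823) = -4461265*(-1/39823) = 4461265/39823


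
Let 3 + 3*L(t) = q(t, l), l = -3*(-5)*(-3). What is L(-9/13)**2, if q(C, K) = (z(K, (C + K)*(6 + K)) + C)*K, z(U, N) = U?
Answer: 79156609/169 ≈ 4.6838e+5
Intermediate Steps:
l = -45 (l = 15*(-3) = -45)
q(C, K) = K*(C + K) (q(C, K) = (K + C)*K = (C + K)*K = K*(C + K))
L(t) = 674 - 15*t (L(t) = -1 + (-45*(t - 45))/3 = -1 + (-45*(-45 + t))/3 = -1 + (2025 - 45*t)/3 = -1 + (675 - 15*t) = 674 - 15*t)
L(-9/13)**2 = (674 - (-135)/13)**2 = (674 - 15*(-9/13))**2 = (674 + 135/13)**2 = (8897/13)**2 = 79156609/169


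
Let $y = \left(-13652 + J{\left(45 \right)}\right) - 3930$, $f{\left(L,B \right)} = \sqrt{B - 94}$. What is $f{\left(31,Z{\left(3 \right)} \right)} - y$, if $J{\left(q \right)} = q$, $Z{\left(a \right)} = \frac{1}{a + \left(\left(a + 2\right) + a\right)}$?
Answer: $17537 + \frac{i \sqrt{11363}}{11} \approx 17537.0 + 9.6907 i$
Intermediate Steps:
$Z{\left(a \right)} = \frac{1}{2 + 3 a}$ ($Z{\left(a \right)} = \frac{1}{a + \left(\left(2 + a\right) + a\right)} = \frac{1}{a + \left(2 + 2 a\right)} = \frac{1}{2 + 3 a}$)
$f{\left(L,B \right)} = \sqrt{-94 + B}$
$y = -17537$ ($y = \left(-13652 + 45\right) - 3930 = -13607 - 3930 = -17537$)
$f{\left(31,Z{\left(3 \right)} \right)} - y = \sqrt{-94 + \frac{1}{2 + 3 \cdot 3}} - -17537 = \sqrt{-94 + \frac{1}{2 + 9}} + 17537 = \sqrt{-94 + \frac{1}{11}} + 17537 = \sqrt{- \frac{1033}{11}} + 17537 = \frac{i \sqrt{11363}}{11} + 17537 = 17537 + \frac{i \sqrt{11363}}{11}$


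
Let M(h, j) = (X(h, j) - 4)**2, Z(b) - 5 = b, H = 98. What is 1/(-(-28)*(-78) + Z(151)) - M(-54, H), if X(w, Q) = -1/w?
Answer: -1953067/123201 ≈ -15.853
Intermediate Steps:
Z(b) = 5 + b
M(h, j) = (-4 - 1/h)**2 (M(h, j) = (-1/h - 4)**2 = (-4 - 1/h)**2)
1/(-(-28)*(-78) + Z(151)) - M(-54, H) = 1/(-(-28)*(-78) + (5 + 151)) - (1 + 4*(-54))**2/(-54)**2 = 1/(-1*2184 + 156) - (1 - 216)**2/2916 = 1/(-2184 + 156) - (-215)**2/2916 = 1/(-2028) - 46225/2916 = -1/2028 - 1*46225/2916 = -1/2028 - 46225/2916 = -1953067/123201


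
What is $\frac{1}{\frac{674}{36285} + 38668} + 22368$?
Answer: $\frac{31383848636157}{1403069054} \approx 22368.0$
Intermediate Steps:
$\frac{1}{\frac{674}{36285} + 38668} + 22368 = \frac{1}{\frac{1403069054}{36285}} + 22368 = \frac{36285}{1403069054} + 22368 = \frac{31383848636157}{1403069054}$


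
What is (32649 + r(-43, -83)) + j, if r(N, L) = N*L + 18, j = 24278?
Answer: 60514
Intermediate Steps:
r(N, L) = 18 + L*N (r(N, L) = L*N + 18 = 18 + L*N)
(32649 + r(-43, -83)) + j = (32649 + (18 - 83*(-43))) + 24278 = (32649 + (18 + 3569)) + 24278 = (32649 + 3587) + 24278 = 36236 + 24278 = 60514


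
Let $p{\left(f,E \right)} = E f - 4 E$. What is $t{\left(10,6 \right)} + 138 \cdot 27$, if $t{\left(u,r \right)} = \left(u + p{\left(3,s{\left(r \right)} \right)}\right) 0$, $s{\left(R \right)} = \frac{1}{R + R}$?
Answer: $3726$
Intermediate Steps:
$s{\left(R \right)} = \frac{1}{2 R}$
$p{\left(f,E \right)} = - 4 E + E f$
$t{\left(u,r \right)} = 0$ ($t{\left(u,r \right)} = \left(u + \frac{1}{2 r} \left(-4 + 3\right)\right) 0 = \left(u + \frac{1}{2 r} \left(-1\right)\right) 0 = \left(u - \frac{1}{2 r}\right) 0 = 0$)
$t{\left(10,6 \right)} + 138 \cdot 27 = 0 + 138 \cdot 27 = 0 + 3726 = 3726$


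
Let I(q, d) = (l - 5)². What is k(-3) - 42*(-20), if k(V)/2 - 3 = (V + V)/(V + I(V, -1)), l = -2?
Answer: 19452/23 ≈ 845.74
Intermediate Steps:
I(q, d) = 49 (I(q, d) = (-2 - 5)² = (-7)² = 49)
k(V) = 6 + 4*V/(49 + V) (k(V) = 6 + 2*((V + V)/(V + 49)) = 6 + 2*((2*V)/(49 + V)) = 6 + 2*(2*V/(49 + V)) = 6 + 4*V/(49 + V))
k(-3) - 42*(-20) = 2*(147 + 5*(-3))/(49 - 3) - 42*(-20) = 2*(147 - 15)/46 + 840 = 2*(1/46)*132 + 840 = 132/23 + 840 = 19452/23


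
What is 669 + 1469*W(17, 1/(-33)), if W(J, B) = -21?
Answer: -30180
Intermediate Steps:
669 + 1469*W(17, 1/(-33)) = 669 + 1469*(-21) = 669 - 30849 = -30180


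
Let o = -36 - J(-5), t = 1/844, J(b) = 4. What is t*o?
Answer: -10/211 ≈ -0.047393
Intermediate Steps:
t = 1/844 ≈ 0.0011848
o = -40 (o = -36 - 1*4 = -36 - 4 = -40)
t*o = (1/844)*(-40) = -10/211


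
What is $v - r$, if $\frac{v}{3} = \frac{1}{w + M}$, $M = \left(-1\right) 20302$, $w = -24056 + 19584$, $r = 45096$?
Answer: $- \frac{372402769}{8258} \approx -45096.0$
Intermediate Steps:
$w = -4472$
$M = -20302$
$v = - \frac{1}{8258}$ ($v = \frac{3}{-4472 - 20302} = \frac{3}{-24774} = 3 \left(- \frac{1}{24774}\right) = - \frac{1}{8258} \approx -0.00012109$)
$v - r = - \frac{1}{8258} - 45096 = - \frac{372402769}{8258}$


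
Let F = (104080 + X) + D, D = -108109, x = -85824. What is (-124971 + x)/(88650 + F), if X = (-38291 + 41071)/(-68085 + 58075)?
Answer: -9174165/3682841 ≈ -2.4911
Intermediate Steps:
X = -278/1001 (X = 2780/(-10010) = 2780*(-1/10010) = -278/1001 ≈ -0.27772)
F = -4033307/1001 (F = (104080 - 278/1001) - 108109 = 104183802/1001 - 108109 = -4033307/1001 ≈ -4029.3)
(-124971 + x)/(88650 + F) = (-124971 - 85824)/(88650 - 4033307/1001) = -210795/84705343/1001 = -210795*1001/84705343 = -9174165/3682841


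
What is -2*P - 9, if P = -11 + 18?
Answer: -23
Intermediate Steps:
P = 7
-2*P - 9 = -2*7 - 9 = -14 - 9 = -23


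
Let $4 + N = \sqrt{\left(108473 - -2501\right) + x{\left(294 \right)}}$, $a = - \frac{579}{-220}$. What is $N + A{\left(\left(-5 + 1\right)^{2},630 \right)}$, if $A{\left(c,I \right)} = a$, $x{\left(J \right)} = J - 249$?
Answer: $- \frac{301}{220} + \sqrt{111019} \approx 331.83$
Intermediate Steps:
$x{\left(J \right)} = -249 + J$
$a = \frac{579}{220}$ ($a = \left(-579\right) \left(- \frac{1}{220}\right) = \frac{579}{220} \approx 2.6318$)
$A{\left(c,I \right)} = \frac{579}{220}$
$N = -4 + \sqrt{111019}$ ($N = -4 + \sqrt{\left(108473 - -2501\right) + \left(-249 + 294\right)} = -4 + \sqrt{\left(108473 + 2501\right) + 45} = -4 + \sqrt{110974 + 45} = -4 + \sqrt{111019} \approx 329.2$)
$N + A{\left(\left(-5 + 1\right)^{2},630 \right)} = \left(-4 + \sqrt{111019}\right) + \frac{579}{220} = - \frac{301}{220} + \sqrt{111019}$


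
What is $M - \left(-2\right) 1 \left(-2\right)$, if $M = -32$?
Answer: $-36$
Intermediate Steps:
$M - \left(-2\right) 1 \left(-2\right) = -32 - \left(-2\right) 1 \left(-2\right) = -32 - \left(-2\right) \left(-2\right) = -32 - 4 = -36$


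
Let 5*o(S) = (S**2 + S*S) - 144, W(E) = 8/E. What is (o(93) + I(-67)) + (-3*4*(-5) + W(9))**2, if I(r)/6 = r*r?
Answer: 13799264/405 ≈ 34072.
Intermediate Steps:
I(r) = 6*r**2 (I(r) = 6*(r*r) = 6*r**2)
o(S) = -144/5 + 2*S**2/5 (o(S) = ((S**2 + S*S) - 144)/5 = ((S**2 + S**2) - 144)/5 = (2*S**2 - 144)/5 = (-144 + 2*S**2)/5 = -144/5 + 2*S**2/5)
(o(93) + I(-67)) + (-3*4*(-5) + W(9))**2 = ((-144/5 + (2/5)*93**2) + 6*(-67)**2) + (-3*4*(-5) + 8/9)**2 = ((-144/5 + (2/5)*8649) + 6*4489) + (-12*(-5) + 8*(1/9))**2 = ((-144/5 + 17298/5) + 26934) + (60 + 8/9)**2 = (17154/5 + 26934) + (548/9)**2 = 151824/5 + 300304/81 = 13799264/405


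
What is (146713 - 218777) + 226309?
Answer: 154245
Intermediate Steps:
(146713 - 218777) + 226309 = -72064 + 226309 = 154245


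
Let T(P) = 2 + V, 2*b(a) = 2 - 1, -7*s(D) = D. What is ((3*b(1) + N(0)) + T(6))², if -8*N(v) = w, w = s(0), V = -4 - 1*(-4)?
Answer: 49/4 ≈ 12.250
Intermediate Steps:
V = 0 (V = -4 + 4 = 0)
s(D) = -D/7
w = 0 (w = -⅐*0 = 0)
N(v) = 0 (N(v) = -⅛*0 = 0)
b(a) = ½ (b(a) = (2 - 1)/2 = (½)*1 = ½)
T(P) = 2 (T(P) = 2 + 0 = 2)
((3*b(1) + N(0)) + T(6))² = ((3*(½) + 0) + 2)² = ((3/2 + 0) + 2)² = (3/2 + 2)² = (7/2)² = 49/4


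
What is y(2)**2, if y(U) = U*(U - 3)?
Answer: 4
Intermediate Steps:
y(U) = U*(-3 + U)
y(2)**2 = (2*(-3 + 2))**2 = (2*(-1))**2 = (-2)**2 = 4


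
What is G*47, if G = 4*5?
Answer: 940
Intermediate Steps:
G = 20
G*47 = 20*47 = 940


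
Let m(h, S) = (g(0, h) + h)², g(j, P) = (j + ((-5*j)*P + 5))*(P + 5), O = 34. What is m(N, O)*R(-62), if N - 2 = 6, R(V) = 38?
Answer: 202502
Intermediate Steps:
N = 8 (N = 2 + 6 = 8)
g(j, P) = (5 + P)*(5 + j - 5*P*j) (g(j, P) = (j + (-5*P*j + 5))*(5 + P) = (j + (5 - 5*P*j))*(5 + P) = (5 + j - 5*P*j)*(5 + P) = (5 + P)*(5 + j - 5*P*j))
m(h, S) = (25 + 6*h)² (m(h, S) = ((25 + 5*h + 5*0 - 24*h*0 - 5*0*h²) + h)² = ((25 + 5*h + 0 + 0 + 0) + h)² = ((25 + 5*h) + h)² = (25 + 6*h)²)
m(N, O)*R(-62) = (25 + 6*8)²*38 = (25 + 48)²*38 = 73²*38 = 5329*38 = 202502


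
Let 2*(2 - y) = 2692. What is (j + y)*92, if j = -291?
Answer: -150420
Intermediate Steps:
y = -1344 (y = 2 - ½*2692 = 2 - 1346 = -1344)
(j + y)*92 = (-291 - 1344)*92 = -1635*92 = -150420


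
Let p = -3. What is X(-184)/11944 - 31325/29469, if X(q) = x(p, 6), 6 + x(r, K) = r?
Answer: -374411021/351977736 ≈ -1.0637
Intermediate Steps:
x(r, K) = -6 + r
X(q) = -9 (X(q) = -6 - 3 = -9)
X(-184)/11944 - 31325/29469 = -9/11944 - 31325/29469 = -374411021/351977736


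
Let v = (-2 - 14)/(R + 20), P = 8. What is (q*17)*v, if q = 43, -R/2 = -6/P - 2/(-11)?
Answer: -257312/465 ≈ -553.36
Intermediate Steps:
R = 25/22 (R = -2*(-6/8 - 2/(-11)) = -2*(-6*1/8 - 2*(-1/11)) = -2*(-3/4 + 2/11) = -2*(-25/44) = 25/22 ≈ 1.1364)
v = -352/465 (v = (-2 - 14)/(25/22 + 20) = -16/465/22 = -16*22/465 = -352/465 ≈ -0.75699)
(q*17)*v = (43*17)*(-352/465) = 731*(-352/465) = -257312/465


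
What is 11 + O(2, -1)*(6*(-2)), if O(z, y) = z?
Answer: -13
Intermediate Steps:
11 + O(2, -1)*(6*(-2)) = 11 + 2*(6*(-2)) = 11 + 2*(-12) = 11 - 24 = -13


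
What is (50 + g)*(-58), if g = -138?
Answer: 5104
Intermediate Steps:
(50 + g)*(-58) = (50 - 138)*(-58) = -88*(-58) = 5104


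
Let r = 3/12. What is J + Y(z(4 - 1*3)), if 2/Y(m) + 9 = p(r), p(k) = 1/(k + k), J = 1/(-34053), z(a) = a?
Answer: -68113/238371 ≈ -0.28574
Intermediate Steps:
r = 1/4 (r = 3*(1/12) = 1/4 ≈ 0.25000)
J = -1/34053 ≈ -2.9366e-5
p(k) = 1/(2*k)
Y(m) = -2/7 (Y(m) = 2/(-9 + 1/(2*(1/4))) = 2/(-9 + (1/2)*4) = 2/(-9 + 2) = 2/(-7) = 2*(-1/7) = -2/7)
J + Y(z(4 - 1*3)) = -1/34053 - 2/7 = -68113/238371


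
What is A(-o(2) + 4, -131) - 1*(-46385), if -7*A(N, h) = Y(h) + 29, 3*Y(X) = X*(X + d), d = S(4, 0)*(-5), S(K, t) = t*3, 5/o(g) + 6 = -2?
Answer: 136691/3 ≈ 45564.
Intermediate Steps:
o(g) = -5/8 (o(g) = 5/(-6 - 2) = 5/(-8) = 5*(-⅛) = -5/8)
S(K, t) = 3*t
d = 0 (d = (3*0)*(-5) = 0*(-5) = 0)
Y(X) = X²/3 (Y(X) = (X*(X + 0))/3 = (X*X)/3 = X²/3)
A(N, h) = -29/7 - h²/21 (A(N, h) = -(h²/3 + 29)/7 = -(29 + h²/3)/7 = -29/7 - h²/21)
A(-o(2) + 4, -131) - 1*(-46385) = (-29/7 - 1/21*(-131)²) - 1*(-46385) = (-29/7 - 1/21*17161) + 46385 = (-29/7 - 17161/21) + 46385 = -2464/3 + 46385 = 136691/3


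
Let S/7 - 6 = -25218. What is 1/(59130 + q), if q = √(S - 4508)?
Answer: 29565/1748268946 - 4*I*√707/874134473 ≈ 1.6911e-5 - 1.2167e-7*I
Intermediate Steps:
S = -176484 (S = 42 + 7*(-25218) = 42 - 176526 = -176484)
q = 16*I*√707 (q = √(-176484 - 4508) = √(-180992) = 16*I*√707 ≈ 425.43*I)
1/(59130 + q) = 1/(59130 + 16*I*√707)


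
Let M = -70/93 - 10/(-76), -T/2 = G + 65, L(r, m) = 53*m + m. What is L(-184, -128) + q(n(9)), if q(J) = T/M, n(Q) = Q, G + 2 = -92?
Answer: -15376812/2195 ≈ -7005.4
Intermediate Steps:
G = -94 (G = -2 - 92 = -94)
L(r, m) = 54*m
T = 58 (T = -2*(-94 + 65) = -2*(-29) = 58)
M = -2195/3534 (M = -70*1/93 - 10*(-1/76) = -70/93 + 5/38 = -2195/3534 ≈ -0.62111)
q(J) = -204972/2195 (q(J) = 58/(-2195/3534) = 58*(-3534/2195) = -204972/2195)
L(-184, -128) + q(n(9)) = 54*(-128) - 204972/2195 = -6912 - 204972/2195 = -15376812/2195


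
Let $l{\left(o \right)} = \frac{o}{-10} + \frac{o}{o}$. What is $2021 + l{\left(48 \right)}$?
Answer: $\frac{10086}{5} \approx 2017.2$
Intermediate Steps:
$l{\left(o \right)} = 1 - \frac{o}{10}$ ($l{\left(o \right)} = o \left(- \frac{1}{10}\right) + 1 = - \frac{o}{10} + 1 = 1 - \frac{o}{10}$)
$2021 + l{\left(48 \right)} = 2021 + \left(1 - \frac{24}{5}\right) = 2021 - \frac{19}{5} = \frac{10086}{5}$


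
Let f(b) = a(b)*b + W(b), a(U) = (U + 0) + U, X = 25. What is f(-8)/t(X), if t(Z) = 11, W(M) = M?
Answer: 120/11 ≈ 10.909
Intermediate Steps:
a(U) = 2*U (a(U) = U + U = 2*U)
f(b) = b + 2*b² (f(b) = (2*b)*b + b = 2*b² + b = b + 2*b²)
f(-8)/t(X) = -8*(1 + 2*(-8))/11 = -8*(1 - 16)*(1/11) = -8*(-15)*(1/11) = 120*(1/11) = 120/11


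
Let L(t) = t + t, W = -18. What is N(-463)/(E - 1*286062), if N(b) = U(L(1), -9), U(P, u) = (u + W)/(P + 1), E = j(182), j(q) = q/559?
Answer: 387/12300652 ≈ 3.1462e-5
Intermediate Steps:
j(q) = q/559 (j(q) = q*(1/559) = q/559)
L(t) = 2*t
E = 14/43 (E = (1/559)*182 = 14/43 ≈ 0.32558)
U(P, u) = (-18 + u)/(1 + P) (U(P, u) = (u - 18)/(P + 1) = (-18 + u)/(1 + P))
N(b) = -9 (N(b) = (-18 - 9)/(1 + 2*1) = -27/(1 + 2) = -27/3 = (1/3)*(-27) = -9)
N(-463)/(E - 1*286062) = -9/(14/43 - 1*286062) = -9/(14/43 - 286062) = -9/(-12300652/43) = -9*(-43/12300652) = 387/12300652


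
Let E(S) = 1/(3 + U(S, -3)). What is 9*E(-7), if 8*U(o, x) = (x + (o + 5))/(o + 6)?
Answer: 72/29 ≈ 2.4828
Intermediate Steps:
U(o, x) = (5 + o + x)/(8*(6 + o)) (U(o, x) = ((x + (o + 5))/(o + 6))/8 = ((x + (5 + o))/(6 + o))/8 = ((5 + o + x)/(6 + o))/8 = (5 + o + x)/(8*(6 + o)))
E(S) = 1/(3 + (2 + S)/(8*(6 + S))) (E(S) = 1/(3 + (5 + S - 3)/(8*(6 + S))) = 1/(3 + (2 + S)/(8*(6 + S))))
9*E(-7) = 9*(8*(6 - 7)/(146 + 25*(-7))) = 9*(8*(-1)/(146 - 175)) = 9*(8*(-1)/(-29)) = 9*(8*(-1/29)*(-1)) = 9*(8/29) = 72/29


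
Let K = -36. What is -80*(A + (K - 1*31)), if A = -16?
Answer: 6640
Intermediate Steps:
-80*(A + (K - 1*31)) = -80*(-16 + (-36 - 1*31)) = -80*(-16 + (-36 - 31)) = -80*(-16 - 67) = -80*(-83) = 6640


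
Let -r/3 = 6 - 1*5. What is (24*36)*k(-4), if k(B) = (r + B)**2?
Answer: 42336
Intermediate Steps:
r = -3 (r = -3*(6 - 1*5) = -3*(6 - 5) = -3*1 = -3)
k(B) = (-3 + B)**2
(24*36)*k(-4) = (24*36)*(-3 - 4)**2 = 864*(-7)**2 = 864*49 = 42336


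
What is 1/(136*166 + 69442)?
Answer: 1/92018 ≈ 1.0867e-5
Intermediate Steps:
1/(136*166 + 69442) = 1/(22576 + 69442) = 1/92018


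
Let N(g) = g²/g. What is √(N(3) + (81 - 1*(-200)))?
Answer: 2*√71 ≈ 16.852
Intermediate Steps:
N(g) = g
√(N(3) + (81 - 1*(-200))) = √(3 + (81 - 1*(-200))) = √(3 + (81 + 200)) = √(3 + 281) = √284 = 2*√71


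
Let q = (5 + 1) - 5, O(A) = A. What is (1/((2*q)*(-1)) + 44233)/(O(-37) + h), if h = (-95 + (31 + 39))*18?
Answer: -88465/974 ≈ -90.827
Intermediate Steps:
q = 1 (q = 6 - 5 = 1)
h = -450 (h = (-95 + 70)*18 = -25*18 = -450)
(1/((2*q)*(-1)) + 44233)/(O(-37) + h) = (1/((2*1)*(-1)) + 44233)/(-37 - 450) = (1/(2*(-1)) + 44233)/(-487) = (1/(-2) + 44233)*(-1/487) = (-½ + 44233)*(-1/487) = (88465/2)*(-1/487) = -88465/974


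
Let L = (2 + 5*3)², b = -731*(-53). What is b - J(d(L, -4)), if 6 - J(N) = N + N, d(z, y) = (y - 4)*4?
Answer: 38673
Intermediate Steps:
b = 38743
L = 289 (L = (2 + 15)² = 17² = 289)
d(z, y) = -16 + 4*y (d(z, y) = (-4 + y)*4 = -16 + 4*y)
J(N) = 6 - 2*N (J(N) = 6 - (N + N) = 6 - 2*N)
b - J(d(L, -4)) = 38743 - (6 - 2*(-16 + 4*(-4))) = 38743 - (6 - 2*(-16 - 16)) = 38743 - (6 - 2*(-32)) = 38743 - (6 + 64) = 38743 - 1*70 = 38743 - 70 = 38673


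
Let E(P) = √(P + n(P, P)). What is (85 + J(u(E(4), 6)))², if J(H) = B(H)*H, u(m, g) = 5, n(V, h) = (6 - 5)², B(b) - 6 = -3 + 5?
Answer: 15625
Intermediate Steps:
B(b) = 8 (B(b) = 6 + (-3 + 5) = 6 + 2 = 8)
n(V, h) = 1 (n(V, h) = 1² = 1)
E(P) = √(1 + P) (E(P) = √(P + 1) = √(1 + P))
J(H) = 8*H
(85 + J(u(E(4), 6)))² = (85 + 8*5)² = (85 + 40)² = 125² = 15625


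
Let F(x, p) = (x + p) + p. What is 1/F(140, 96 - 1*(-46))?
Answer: 1/424 ≈ 0.0023585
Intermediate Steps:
F(x, p) = x + 2*p (F(x, p) = (p + x) + p = x + 2*p)
1/F(140, 96 - 1*(-46)) = 1/(140 + 2*(96 - 1*(-46))) = 1/(140 + 2*(96 + 46)) = 1/(140 + 2*142) = 1/(140 + 284) = 1/424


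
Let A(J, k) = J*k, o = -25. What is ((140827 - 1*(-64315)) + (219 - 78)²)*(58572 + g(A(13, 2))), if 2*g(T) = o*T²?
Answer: 11278602806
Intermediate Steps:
g(T) = -25*T²/2 (g(T) = (-25*T²)/2 = -25*T²/2)
((140827 - 1*(-64315)) + (219 - 78)²)*(58572 + g(A(13, 2))) = ((140827 - 1*(-64315)) + (219 - 78)²)*(58572 - 25*(13*2)²/2) = ((140827 + 64315) + 141²)*(58572 - 25/2*26²) = (205142 + 19881)*(58572 - 25/2*676) = 225023*(58572 - 8450) = 225023*50122 = 11278602806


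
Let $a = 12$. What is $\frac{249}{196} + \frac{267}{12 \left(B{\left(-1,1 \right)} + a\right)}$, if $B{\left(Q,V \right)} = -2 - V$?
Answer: $\frac{3301}{882} \approx 3.7426$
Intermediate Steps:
$\frac{249}{196} + \frac{267}{12 \left(B{\left(-1,1 \right)} + a\right)} = \frac{249}{196} + \frac{267}{12 \left(\left(-2 - 1\right) + 12\right)} = 249 \cdot \frac{1}{196} + \frac{267}{12 \left(\left(-2 - 1\right) + 12\right)} = \frac{249}{196} + \frac{267}{12 \left(-3 + 12\right)} = \frac{249}{196} + \frac{267}{12 \cdot 9} = \frac{249}{196} + \frac{267}{108} = \frac{249}{196} + 267 \cdot \frac{1}{108} = \frac{249}{196} + \frac{89}{36} = \frac{3301}{882}$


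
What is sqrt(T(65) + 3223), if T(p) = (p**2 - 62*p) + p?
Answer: 9*sqrt(43) ≈ 59.017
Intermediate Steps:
T(p) = p**2 - 61*p
sqrt(T(65) + 3223) = sqrt(65*(-61 + 65) + 3223) = sqrt(65*4 + 3223) = sqrt(260 + 3223) = sqrt(3483) = 9*sqrt(43)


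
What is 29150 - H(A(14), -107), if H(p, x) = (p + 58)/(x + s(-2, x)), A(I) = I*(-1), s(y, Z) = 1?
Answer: 1544972/53 ≈ 29150.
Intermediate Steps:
A(I) = -I
H(p, x) = (58 + p)/(1 + x) (H(p, x) = (p + 58)/(x + 1) = (58 + p)/(1 + x))
29150 - H(A(14), -107) = 29150 - (58 - 1*14)/(1 - 107) = 29150 - (58 - 14)/(-106) = 29150 - (-1)*44/106 = 29150 - 1*(-22/53) = 29150 + 22/53 = 1544972/53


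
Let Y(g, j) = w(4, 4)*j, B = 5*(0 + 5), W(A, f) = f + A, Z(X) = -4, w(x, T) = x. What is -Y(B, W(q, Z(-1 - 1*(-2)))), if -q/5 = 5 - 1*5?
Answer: 16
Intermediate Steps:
q = 0 (q = -5*(5 - 1*5) = -5*(5 - 5) = -5*0 = 0)
W(A, f) = A + f
B = 25 (B = 5*5 = 25)
Y(g, j) = 4*j
-Y(B, W(q, Z(-1 - 1*(-2)))) = -4*(0 - 4) = -4*(-4) = -1*(-16) = 16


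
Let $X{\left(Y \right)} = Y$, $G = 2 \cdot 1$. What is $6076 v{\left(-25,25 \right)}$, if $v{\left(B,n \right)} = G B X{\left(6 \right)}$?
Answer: $-1822800$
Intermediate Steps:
$G = 2$
$v{\left(B,n \right)} = 12 B$ ($v{\left(B,n \right)} = 2 B 6 = 12 B$)
$6076 v{\left(-25,25 \right)} = 6076 \cdot 12 \left(-25\right) = 6076 \left(-300\right) = -1822800$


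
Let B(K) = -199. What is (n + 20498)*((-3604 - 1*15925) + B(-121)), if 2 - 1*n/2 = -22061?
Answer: -1274902272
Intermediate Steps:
n = 44126 (n = 4 - 2*(-22061) = 4 + 44122 = 44126)
(n + 20498)*((-3604 - 1*15925) + B(-121)) = (44126 + 20498)*((-3604 - 1*15925) - 199) = 64624*((-3604 - 15925) - 199) = 64624*(-19529 - 199) = 64624*(-19728) = -1274902272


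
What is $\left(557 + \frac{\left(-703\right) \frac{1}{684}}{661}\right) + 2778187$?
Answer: $\frac{66122992187}{23796} \approx 2.7787 \cdot 10^{6}$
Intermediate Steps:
$\left(557 + \frac{\left(-703\right) \frac{1}{684}}{661}\right) + 2778187 = \left(557 + \left(-703\right) \frac{1}{684} \cdot \frac{1}{661}\right) + 2778187 = \left(557 - \frac{37}{23796}\right) + 2778187 = \frac{13254335}{23796} + 2778187 = \frac{66122992187}{23796}$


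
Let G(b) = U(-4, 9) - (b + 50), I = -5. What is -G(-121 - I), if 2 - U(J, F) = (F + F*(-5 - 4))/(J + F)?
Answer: -412/5 ≈ -82.400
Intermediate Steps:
U(J, F) = 2 + 8*F/(F + J) (U(J, F) = 2 - (F + F*(-5 - 4))/(J + F) = 2 - (F + F*(-9))/(F + J) = 2 - (F - 9*F)/(F + J) = 2 - (-8*F)/(F + J) = 2 - (-8)*F/(F + J) = 2 + 8*F/(F + J))
G(b) = -168/5 - b (G(b) = 2*(-4 + 5*9)/(9 - 4) - (b + 50) = 2*(-4 + 45)/5 - (50 + b) = 2*(⅕)*41 + (-50 - b) = 82/5 + (-50 - b) = -168/5 - b)
-G(-121 - I) = -(-168/5 - (-121 - 1*(-5))) = -(-168/5 - (-121 + 5)) = -(-168/5 - 1*(-116)) = -(-168/5 + 116) = -1*412/5 = -412/5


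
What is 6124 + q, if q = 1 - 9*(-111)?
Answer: 7124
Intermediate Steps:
q = 1000 (q = 1 + 999 = 1000)
6124 + q = 6124 + 1000 = 7124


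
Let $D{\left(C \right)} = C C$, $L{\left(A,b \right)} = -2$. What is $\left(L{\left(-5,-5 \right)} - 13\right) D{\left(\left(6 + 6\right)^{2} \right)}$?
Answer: $-311040$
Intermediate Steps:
$D{\left(C \right)} = C^{2}$
$\left(L{\left(-5,-5 \right)} - 13\right) D{\left(\left(6 + 6\right)^{2} \right)} = \left(-2 - 13\right) \left(\left(6 + 6\right)^{2}\right)^{2} = \left(-2 - 13\right) \left(12^{2}\right)^{2} = - 15 \cdot 144^{2} = \left(-15\right) 20736 = -311040$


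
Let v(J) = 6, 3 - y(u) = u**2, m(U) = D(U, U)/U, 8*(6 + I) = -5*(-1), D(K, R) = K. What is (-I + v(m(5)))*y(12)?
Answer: -12831/8 ≈ -1603.9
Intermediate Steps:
I = -43/8 (I = -6 + (-5*(-1))/8 = -6 + (1/8)*5 = -6 + 5/8 = -43/8 ≈ -5.3750)
m(U) = 1 (m(U) = U/U = 1)
y(u) = 3 - u**2
(-I + v(m(5)))*y(12) = (-1*(-43/8) + 6)*(3 - 1*12**2) = (43/8 + 6)*(3 - 1*144) = 91*(3 - 144)/8 = (91/8)*(-141) = -12831/8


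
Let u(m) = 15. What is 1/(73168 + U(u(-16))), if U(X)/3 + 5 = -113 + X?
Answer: 1/72859 ≈ 1.3725e-5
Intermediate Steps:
U(X) = -354 + 3*X (U(X) = -15 + 3*(-113 + X) = -15 + (-339 + 3*X) = -354 + 3*X)
1/(73168 + U(u(-16))) = 1/(73168 + (-354 + 3*15)) = 1/(73168 + (-354 + 45)) = 1/(73168 - 309) = 1/72859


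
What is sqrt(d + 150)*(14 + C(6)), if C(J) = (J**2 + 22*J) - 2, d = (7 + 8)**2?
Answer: 900*sqrt(15) ≈ 3485.7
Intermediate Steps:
d = 225 (d = 15**2 = 225)
C(J) = -2 + J**2 + 22*J
sqrt(d + 150)*(14 + C(6)) = sqrt(225 + 150)*(14 + (-2 + 6**2 + 22*6)) = sqrt(375)*(14 + (-2 + 36 + 132)) = (5*sqrt(15))*(14 + 166) = (5*sqrt(15))*180 = 900*sqrt(15)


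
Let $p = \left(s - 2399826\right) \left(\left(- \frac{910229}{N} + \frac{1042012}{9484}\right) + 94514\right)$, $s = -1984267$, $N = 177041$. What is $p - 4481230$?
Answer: $- \frac{174127341160866903504}{419764211} \approx -4.1482 \cdot 10^{11}$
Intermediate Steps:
$p = - \frac{174125460100891643974}{419764211}$ ($p = \left(-1984267 - 2399826\right) \left(\left(- \frac{910229}{177041} + \frac{1042012}{9484}\right) + 94514\right) = - 4384093 \left(\left(\left(-910229\right) \frac{1}{177041} + 1042012 \cdot \frac{1}{9484}\right) + 94514\right) = - 4384093 \left(\left(- \frac{910229}{177041} + \frac{260503}{2371}\right) + 94514\right) = - 4384093 \left(\frac{43961558664}{419764211} + 94514\right) = \left(-4384093\right) \frac{39717556197118}{419764211} = - \frac{174125460100891643974}{419764211} \approx -4.1482 \cdot 10^{11}$)
$p - 4481230 = - \frac{174125460100891643974}{419764211} - 4481230 = - \frac{174127341160866903504}{419764211}$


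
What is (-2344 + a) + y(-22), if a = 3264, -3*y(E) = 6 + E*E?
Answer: 2270/3 ≈ 756.67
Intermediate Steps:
y(E) = -2 - E**2/3 (y(E) = -(6 + E*E)/3 = -(6 + E**2)/3 = -2 - E**2/3)
(-2344 + a) + y(-22) = (-2344 + 3264) + (-2 - 1/3*(-22)**2) = 920 + (-2 - 1/3*484) = 920 + (-2 - 484/3) = 920 - 490/3 = 2270/3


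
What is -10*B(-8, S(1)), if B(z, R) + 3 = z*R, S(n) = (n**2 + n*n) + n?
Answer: 270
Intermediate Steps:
S(n) = n + 2*n**2 (S(n) = (n**2 + n**2) + n = 2*n**2 + n = n + 2*n**2)
B(z, R) = -3 + R*z (B(z, R) = -3 + z*R = -3 + R*z)
-10*B(-8, S(1)) = -10*(-3 + (1*(1 + 2*1))*(-8)) = -10*(-3 + (1*(1 + 2))*(-8)) = -10*(-3 + (1*3)*(-8)) = -10*(-3 + 3*(-8)) = -10*(-3 - 24) = -10*(-27) = 270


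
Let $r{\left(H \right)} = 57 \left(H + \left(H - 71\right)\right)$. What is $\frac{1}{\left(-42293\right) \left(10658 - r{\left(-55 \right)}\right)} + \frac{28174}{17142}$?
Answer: $\frac{12496516765154}{7603297030425} \approx 1.6436$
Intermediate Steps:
$r{\left(H \right)} = -4047 + 114 H$ ($r{\left(H \right)} = 57 \left(H + \left(H - 71\right)\right) = 57 \left(H + \left(-71 + H\right)\right) = 57 \left(-71 + 2 H\right) = -4047 + 114 H$)
$\frac{1}{\left(-42293\right) \left(10658 - r{\left(-55 \right)}\right)} + \frac{28174}{17142} = \frac{1}{\left(-42293\right) \left(10658 - \left(-4047 + 114 \left(-55\right)\right)\right)} + \frac{28174}{17142} = - \frac{1}{42293 \left(10658 - \left(-4047 - 6270\right)\right)} + 28174 \cdot \frac{1}{17142} = - \frac{1}{42293 \left(10658 - -10317\right)} + \frac{14087}{8571} = - \frac{1}{42293 \left(10658 + 10317\right)} + \frac{14087}{8571} = - \frac{1}{42293 \cdot 20975} + \frac{14087}{8571} = \left(- \frac{1}{42293}\right) \frac{1}{20975} + \frac{14087}{8571} = - \frac{1}{887095675} + \frac{14087}{8571} = \frac{12496516765154}{7603297030425}$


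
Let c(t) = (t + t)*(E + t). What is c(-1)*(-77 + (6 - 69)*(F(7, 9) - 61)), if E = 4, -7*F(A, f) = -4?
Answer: -22380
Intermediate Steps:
F(A, f) = 4/7 (F(A, f) = -⅐*(-4) = 4/7)
c(t) = 2*t*(4 + t) (c(t) = (t + t)*(4 + t) = (2*t)*(4 + t) = 2*t*(4 + t))
c(-1)*(-77 + (6 - 69)*(F(7, 9) - 61)) = (2*(-1)*(4 - 1))*(-77 + (6 - 69)*(4/7 - 61)) = (2*(-1)*3)*(-77 - 63*(-423/7)) = -6*(-77 + 3807) = -6*3730 = -22380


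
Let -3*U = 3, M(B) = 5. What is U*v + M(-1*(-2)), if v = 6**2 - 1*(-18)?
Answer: -49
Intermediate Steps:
U = -1 (U = -1/3*3 = -1)
v = 54 (v = 36 + 18 = 54)
U*v + M(-1*(-2)) = -1*54 + 5 = -54 + 5 = -49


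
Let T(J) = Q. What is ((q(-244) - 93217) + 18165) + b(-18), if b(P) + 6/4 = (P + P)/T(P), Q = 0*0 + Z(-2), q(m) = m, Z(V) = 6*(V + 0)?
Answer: -150589/2 ≈ -75295.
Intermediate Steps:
Z(V) = 6*V
Q = -12 (Q = 0*0 + 6*(-2) = 0 - 12 = -12)
T(J) = -12
b(P) = -3/2 - P/6 (b(P) = -3/2 + (P + P)/(-12) = -3/2 + (2*P)*(-1/12) = -3/2 - P/6)
((q(-244) - 93217) + 18165) + b(-18) = ((-244 - 93217) + 18165) + (-3/2 - ⅙*(-18)) = (-93461 + 18165) + (-3/2 + 3) = -75296 + 3/2 = -150589/2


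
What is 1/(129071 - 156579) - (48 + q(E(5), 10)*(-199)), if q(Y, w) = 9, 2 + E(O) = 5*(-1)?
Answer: 47946443/27508 ≈ 1743.0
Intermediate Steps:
E(O) = -7 (E(O) = -2 + 5*(-1) = -2 - 5 = -7)
1/(129071 - 156579) - (48 + q(E(5), 10)*(-199)) = 1/(129071 - 156579) - (48 + 9*(-199)) = 1/(-27508) - (48 - 1791) = -1/27508 - 1*(-1743) = -1/27508 + 1743 = 47946443/27508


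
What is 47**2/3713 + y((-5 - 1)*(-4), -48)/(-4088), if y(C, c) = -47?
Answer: 195849/322952 ≈ 0.60643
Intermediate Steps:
47**2/3713 + y((-5 - 1)*(-4), -48)/(-4088) = 47**2/3713 - 47/(-4088) = 2209*(1/3713) - 47*(-1/4088) = 47/79 + 47/4088 = 195849/322952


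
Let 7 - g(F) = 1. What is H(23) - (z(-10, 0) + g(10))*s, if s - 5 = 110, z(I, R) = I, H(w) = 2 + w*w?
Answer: 991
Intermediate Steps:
H(w) = 2 + w²
g(F) = 6 (g(F) = 7 - 1*1 = 7 - 1 = 6)
s = 115 (s = 5 + 110 = 115)
H(23) - (z(-10, 0) + g(10))*s = (2 + 23²) - (-10 + 6)*115 = (2 + 529) - (-4)*115 = 531 - 1*(-460) = 531 + 460 = 991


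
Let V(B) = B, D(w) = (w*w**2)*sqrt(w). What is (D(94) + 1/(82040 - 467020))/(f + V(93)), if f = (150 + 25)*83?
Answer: -1/5627637640 + 415292*sqrt(94)/7309 ≈ 550.88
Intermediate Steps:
D(w) = w**(7/2) (D(w) = w**3*sqrt(w) = w**(7/2))
f = 14525 (f = 175*83 = 14525)
(D(94) + 1/(82040 - 467020))/(f + V(93)) = (94**(7/2) + 1/(82040 - 467020))/(14525 + 93) = (830584*sqrt(94) + 1/(-384980))/14618 = (830584*sqrt(94) - 1/384980)*(1/14618) = (-1/384980 + 830584*sqrt(94))*(1/14618) = -1/5627637640 + 415292*sqrt(94)/7309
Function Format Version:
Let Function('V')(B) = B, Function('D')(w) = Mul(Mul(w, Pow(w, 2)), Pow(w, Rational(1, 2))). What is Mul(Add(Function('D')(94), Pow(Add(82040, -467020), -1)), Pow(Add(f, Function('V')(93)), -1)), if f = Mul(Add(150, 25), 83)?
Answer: Add(Rational(-1, 5627637640), Mul(Rational(415292, 7309), Pow(94, Rational(1, 2)))) ≈ 550.88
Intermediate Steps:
Function('D')(w) = Pow(w, Rational(7, 2)) (Function('D')(w) = Mul(Pow(w, 3), Pow(w, Rational(1, 2))) = Pow(w, Rational(7, 2)))
f = 14525 (f = Mul(175, 83) = 14525)
Mul(Add(Function('D')(94), Pow(Add(82040, -467020), -1)), Pow(Add(f, Function('V')(93)), -1)) = Mul(Add(Pow(94, Rational(7, 2)), Pow(Add(82040, -467020), -1)), Pow(Add(14525, 93), -1)) = Mul(Add(Mul(830584, Pow(94, Rational(1, 2))), Pow(-384980, -1)), Pow(14618, -1)) = Mul(Add(Mul(830584, Pow(94, Rational(1, 2))), Rational(-1, 384980)), Rational(1, 14618)) = Mul(Add(Rational(-1, 384980), Mul(830584, Pow(94, Rational(1, 2)))), Rational(1, 14618)) = Add(Rational(-1, 5627637640), Mul(Rational(415292, 7309), Pow(94, Rational(1, 2))))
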